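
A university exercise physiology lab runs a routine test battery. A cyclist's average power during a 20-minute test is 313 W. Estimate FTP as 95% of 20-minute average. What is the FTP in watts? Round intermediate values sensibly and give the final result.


FTP = 20-min power * 0.95
= 313 * 0.95
= 297.35 W

297.35 W


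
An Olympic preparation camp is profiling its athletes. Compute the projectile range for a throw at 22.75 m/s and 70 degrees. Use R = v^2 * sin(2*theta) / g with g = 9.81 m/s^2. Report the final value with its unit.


Two times the angle = 140 degrees
sin(140) = 0.642788
R = 517.5625 * 0.642788 / 9.81 = 33.913 m

33.913 m


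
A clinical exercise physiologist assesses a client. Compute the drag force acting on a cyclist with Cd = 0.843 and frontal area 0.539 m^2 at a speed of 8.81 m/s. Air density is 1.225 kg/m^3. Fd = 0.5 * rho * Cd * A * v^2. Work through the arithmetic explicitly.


Step 1: v^2 = 77.6161
Step 2: Fd = 0.5 * 1.225 * 0.843 * 0.539 * 77.6161
= 21.601 N

21.601 N


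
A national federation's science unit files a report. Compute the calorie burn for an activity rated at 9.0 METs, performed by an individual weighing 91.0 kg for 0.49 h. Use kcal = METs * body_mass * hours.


Product of METs and mass = 9.0 * 91.0 = 819.0
Total kcal = 819.0 * 0.49 = 401.31 kcal

401.31 kcal


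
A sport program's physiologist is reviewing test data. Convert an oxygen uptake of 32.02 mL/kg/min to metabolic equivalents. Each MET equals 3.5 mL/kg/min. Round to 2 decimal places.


One MET = 3.5 mL/kg/min
Number of METs = 32.02 / 3.5
= 9.15 METs

9.15 METs


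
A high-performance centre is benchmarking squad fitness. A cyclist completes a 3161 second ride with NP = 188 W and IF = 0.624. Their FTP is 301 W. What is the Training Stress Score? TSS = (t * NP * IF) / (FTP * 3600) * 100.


t * NP * IF = 3161 * 188 * 0.624 = 370823.232
FTP * 3600 = 1083600
TSS = (370823.232 / 1083600) * 100 = 34.22

34.22 TSS


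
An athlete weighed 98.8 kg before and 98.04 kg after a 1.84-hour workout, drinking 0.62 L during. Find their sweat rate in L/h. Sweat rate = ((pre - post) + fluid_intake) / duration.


Body mass change = 0.76 kg
Total sweat loss = 0.76 + 0.62 = 1.38 L
Rate = 1.38 / 1.84 = 0.75 L/h

0.75 L/h


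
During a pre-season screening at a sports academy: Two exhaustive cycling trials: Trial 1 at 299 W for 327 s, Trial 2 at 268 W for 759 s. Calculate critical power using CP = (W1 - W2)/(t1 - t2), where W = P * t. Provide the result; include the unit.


W1 = 299 * 327 = 97773 J
W2 = 268 * 759 = 203412 J
CP = (97773 - 203412) / (327 - 759)
= -105639 / -432
= 244.53 W

244.53 W


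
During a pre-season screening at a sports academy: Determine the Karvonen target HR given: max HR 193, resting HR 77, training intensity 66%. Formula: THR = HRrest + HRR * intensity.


HRR = HRmax - HRrest = 193 - 77 = 116
THR = 77 + 116 * 0.66
= 153.56 bpm

153.56 bpm


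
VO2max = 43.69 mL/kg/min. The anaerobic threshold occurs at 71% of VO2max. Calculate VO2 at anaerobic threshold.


AT fraction = 71 / 100 = 0.71
AT VO2 = 43.69 * 0.71
= 31.02 mL/kg/min

31.02 mL/kg/min


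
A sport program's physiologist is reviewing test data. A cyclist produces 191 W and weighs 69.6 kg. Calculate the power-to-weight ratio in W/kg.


P/W = power / mass
= 191 / 69.6
= 2.744 W/kg

2.744 W/kg


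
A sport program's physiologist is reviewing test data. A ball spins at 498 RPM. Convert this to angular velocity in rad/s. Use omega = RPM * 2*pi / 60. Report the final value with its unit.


omega = 498 * 2 * pi / 60
= 498 * 6.28318531 / 60
= 3129.026 / 60
= 52.15 rad/s

52.15 rad/s


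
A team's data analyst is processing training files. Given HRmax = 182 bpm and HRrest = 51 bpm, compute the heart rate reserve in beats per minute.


Heart rate reserve = maximum HR minus resting HR
HRR = 182 - 51 = 131 bpm

131 bpm


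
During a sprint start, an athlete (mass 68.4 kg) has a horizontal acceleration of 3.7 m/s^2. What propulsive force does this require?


Propulsive force = mass * acceleration
= 68.4 kg * 3.7 m/s^2
= 253.08 N

253.08 N


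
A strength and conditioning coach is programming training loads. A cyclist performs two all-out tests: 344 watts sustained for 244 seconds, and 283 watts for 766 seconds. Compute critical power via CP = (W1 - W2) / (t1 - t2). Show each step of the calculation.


W1 = P1 * t1 = 344 * 244 = 83936 J
W2 = P2 * t2 = 283 * 766 = 216778 J
CP = (83936 - 216778) / (244 - 766)
= 254.49 W

254.49 W


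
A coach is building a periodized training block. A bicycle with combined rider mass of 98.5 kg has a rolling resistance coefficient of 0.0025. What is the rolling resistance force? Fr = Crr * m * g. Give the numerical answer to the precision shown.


Fr = 0.0025 * 98.5 * 9.81
= 0.24625 * 9.81
= 2.416 N

2.416 N


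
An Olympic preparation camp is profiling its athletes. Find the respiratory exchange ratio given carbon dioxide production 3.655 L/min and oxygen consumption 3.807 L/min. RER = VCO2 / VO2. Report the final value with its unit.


VCO2 = 3.655 L/min
VO2 = 3.807 L/min
RER = 3.655 / 3.807 = 0.9601

0.9601


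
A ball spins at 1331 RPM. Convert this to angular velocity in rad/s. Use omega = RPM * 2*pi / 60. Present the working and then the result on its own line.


omega = 1331 * 2 * pi / 60
= 1331 * 6.28318531 / 60
= 8362.92 / 60
= 139.382 rad/s

139.382 rad/s


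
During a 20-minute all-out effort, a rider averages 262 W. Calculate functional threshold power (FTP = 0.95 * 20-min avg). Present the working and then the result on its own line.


FTP = 0.95 * 262
= 248.9 W

248.9 W


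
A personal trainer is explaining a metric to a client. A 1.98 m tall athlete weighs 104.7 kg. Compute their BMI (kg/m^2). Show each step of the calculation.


height^2 = 3.9204 m^2
BMI = 104.7 / 3.9204 = 26.71 kg/m^2

26.71 kg/m^2


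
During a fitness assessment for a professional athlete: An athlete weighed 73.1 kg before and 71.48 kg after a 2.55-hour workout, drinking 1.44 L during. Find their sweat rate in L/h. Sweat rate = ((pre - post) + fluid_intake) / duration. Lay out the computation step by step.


Body mass change = 1.62 kg
Total sweat loss = 1.62 + 1.44 = 3.06 L
Rate = 3.06 / 2.55 = 1.2 L/h

1.2 L/h


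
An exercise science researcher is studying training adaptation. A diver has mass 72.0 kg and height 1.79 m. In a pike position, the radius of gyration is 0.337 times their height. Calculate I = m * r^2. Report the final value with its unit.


r = 0.337 * 1.79 = 0.60323 m
I = m * r^2 = 72.0 * 0.363886 = 26.2 kg*m^2

26.2 kg*m^2


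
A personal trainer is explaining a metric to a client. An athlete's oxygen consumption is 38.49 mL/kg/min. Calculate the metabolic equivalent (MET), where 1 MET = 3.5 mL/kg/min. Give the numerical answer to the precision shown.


MET = VO2 / 3.5
= 38.49 / 3.5
= 11.0 METs

11.0 METs


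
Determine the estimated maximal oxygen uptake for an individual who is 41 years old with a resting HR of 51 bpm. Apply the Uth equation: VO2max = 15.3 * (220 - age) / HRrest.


HRmax = 220 - 41 = 179
VO2max = 15.3 * (179 / 51)
= 15.3 * 3.5098
= 53.7 mL/kg/min

53.7 mL/kg/min


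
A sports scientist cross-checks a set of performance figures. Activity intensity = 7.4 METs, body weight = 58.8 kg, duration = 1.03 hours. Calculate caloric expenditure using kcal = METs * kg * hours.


kcal = 7.4 * 58.8 * 1.03
= 435.12 * 1.03
= 448.17 kcal

448.17 kcal


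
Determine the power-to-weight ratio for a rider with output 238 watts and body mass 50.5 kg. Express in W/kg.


P/W = 238 / 50.5 = 4.713 W/kg

4.713 W/kg


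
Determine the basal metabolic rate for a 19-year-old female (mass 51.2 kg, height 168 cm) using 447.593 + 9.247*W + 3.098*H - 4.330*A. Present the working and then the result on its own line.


BMR = 447.593 + 9.247*51.2 + 3.098*168 - 4.330*19
= 1359.23 kcal/day

1359.23 kcal/day


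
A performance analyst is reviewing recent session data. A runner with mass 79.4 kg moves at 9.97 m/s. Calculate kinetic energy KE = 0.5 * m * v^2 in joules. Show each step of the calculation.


v^2 = 9.97^2 = 99.4009
KE = 0.5 * 79.4 * 99.4009
= 3946.22 J

3946.22 J


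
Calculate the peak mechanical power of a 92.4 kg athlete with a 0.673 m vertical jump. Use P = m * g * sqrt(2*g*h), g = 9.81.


First, sqrt(2gh) = sqrt(2 * 9.81 * 0.673)
= sqrt(13.20426) = 3.633767 m/s
Power = 92.4 * 9.81 * 3.633767 = 3293.81 W

3293.81 W


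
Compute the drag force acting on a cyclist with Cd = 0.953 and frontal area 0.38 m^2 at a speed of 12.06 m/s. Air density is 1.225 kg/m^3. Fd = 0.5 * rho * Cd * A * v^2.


Step 1: v^2 = 145.4436
Step 2: Fd = 0.5 * 1.225 * 0.953 * 0.38 * 145.4436
= 32.261 N

32.261 N


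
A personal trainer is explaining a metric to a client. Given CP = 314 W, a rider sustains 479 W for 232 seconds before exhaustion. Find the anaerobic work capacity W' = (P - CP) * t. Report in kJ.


Excess power = 479 - 314 = 165 W
Work above CP = 165 * 232 = 38280 J
W' = 38.28 kJ

38.28 kJ


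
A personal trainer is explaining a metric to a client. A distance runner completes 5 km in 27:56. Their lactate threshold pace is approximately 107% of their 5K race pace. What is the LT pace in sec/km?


Convert to seconds: 27 min 56 s = 1676 s
Pace per km = 1676 / 5 = 335.2 s/km
LT pace = 335.2 * 1.07 = 358.66 s/km

358.66 s/km


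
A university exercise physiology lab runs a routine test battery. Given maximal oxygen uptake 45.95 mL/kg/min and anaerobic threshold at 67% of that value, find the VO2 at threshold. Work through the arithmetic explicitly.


Percentage as decimal = 0.67
VO2 at AT = 45.95 * 0.67 = 30.79 mL/kg/min

30.79 mL/kg/min


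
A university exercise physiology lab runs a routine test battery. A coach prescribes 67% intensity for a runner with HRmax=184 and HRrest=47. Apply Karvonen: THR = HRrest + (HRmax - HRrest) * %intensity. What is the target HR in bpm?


Heart rate reserve = 184 - 47 = 137
Intensity fraction = 67 / 100 = 0.67
THR = 47 + 137 * 0.67 = 138.79 bpm

138.79 bpm


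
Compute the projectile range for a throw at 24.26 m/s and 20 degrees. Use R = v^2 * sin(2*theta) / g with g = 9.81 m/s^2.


Two times the angle = 40 degrees
sin(40) = 0.642788
R = 588.5476 * 0.642788 / 9.81 = 38.564 m

38.564 m


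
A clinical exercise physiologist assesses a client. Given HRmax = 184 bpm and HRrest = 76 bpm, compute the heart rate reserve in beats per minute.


Heart rate reserve = maximum HR minus resting HR
HRR = 184 - 76 = 108 bpm

108 bpm


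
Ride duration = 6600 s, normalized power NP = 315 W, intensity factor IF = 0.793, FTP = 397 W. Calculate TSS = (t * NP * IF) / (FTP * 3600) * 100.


Numerator = 6600 * 315 * 0.793 = 1648647.0
Denominator = 397 * 3600 = 1429200
TSS = 1648647.0 / 1429200 * 100
= 115.35

115.35 TSS


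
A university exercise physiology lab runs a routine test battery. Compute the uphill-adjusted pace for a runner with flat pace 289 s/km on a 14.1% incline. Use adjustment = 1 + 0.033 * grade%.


Adjustment factor = 1 + 0.033 * 14.1 = 1.4653
Grade-adjusted pace = 289 * 1.4653 = 423.47 s/km

423.47 s/km


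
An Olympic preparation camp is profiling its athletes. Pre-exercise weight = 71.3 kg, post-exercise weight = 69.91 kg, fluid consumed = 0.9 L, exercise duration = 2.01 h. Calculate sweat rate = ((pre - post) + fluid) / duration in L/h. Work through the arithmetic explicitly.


Weight loss = 71.3 - 69.91 = 1.39 kg (approx L)
Total sweat = 1.39 + 0.9 = 2.29 L
Sweat rate = 2.29 / 2.01 = 1.139 L/h

1.139 L/h


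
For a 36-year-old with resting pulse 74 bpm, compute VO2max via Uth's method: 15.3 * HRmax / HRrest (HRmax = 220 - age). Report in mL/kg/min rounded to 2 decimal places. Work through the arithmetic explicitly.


Step 1: HRmax = 220 - 36 = 184 bpm
Step 2: Ratio = 184 / 74 = 2.4865
Step 3: VO2max = 15.3 * 2.4865 = 38.04 mL/kg/min

38.04 mL/kg/min


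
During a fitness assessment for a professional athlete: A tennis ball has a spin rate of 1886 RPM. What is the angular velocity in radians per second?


Convert RPM to rad/s: multiply by 2*pi and divide by 60
omega = 1886 * 2 * pi / 60
= 197.501 rad/s

197.501 rad/s


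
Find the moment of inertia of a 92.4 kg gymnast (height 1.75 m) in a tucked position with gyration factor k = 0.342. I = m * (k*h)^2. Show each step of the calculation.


Radius of gyration = 0.342 * 1.75 = 0.5985 m
I = 92.4 * 0.5985^2
= 92.4 * 0.358202
= 33.098 kg*m^2

33.098 kg*m^2


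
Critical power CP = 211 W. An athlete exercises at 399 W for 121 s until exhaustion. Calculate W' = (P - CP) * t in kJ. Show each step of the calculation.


P - CP = 399 - 211 = 188 W
W' = 188 * 121 = 22748 J
= 22748 / 1000 = 22.748 kJ

22.748 kJ


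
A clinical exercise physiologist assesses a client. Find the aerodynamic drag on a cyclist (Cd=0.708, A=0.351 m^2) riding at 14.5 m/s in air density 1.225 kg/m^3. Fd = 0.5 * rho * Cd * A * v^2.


Fd = 0.5 * 1.225 * 0.708 * 0.351 * 14.5^2
= 0.5 * 1.225 * 0.708 * 0.351 * 210.25
= 32.002 N

32.002 N


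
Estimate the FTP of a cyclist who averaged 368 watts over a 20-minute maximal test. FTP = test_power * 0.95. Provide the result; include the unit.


FTP = 368 * 0.95 = 349.6 W

349.6 W


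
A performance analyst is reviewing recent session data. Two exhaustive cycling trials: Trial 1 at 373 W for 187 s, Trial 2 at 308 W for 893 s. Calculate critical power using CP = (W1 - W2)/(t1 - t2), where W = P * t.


W1 = 373 * 187 = 69751 J
W2 = 308 * 893 = 275044 J
CP = (69751 - 275044) / (187 - 893)
= -205293 / -706
= 290.78 W

290.78 W


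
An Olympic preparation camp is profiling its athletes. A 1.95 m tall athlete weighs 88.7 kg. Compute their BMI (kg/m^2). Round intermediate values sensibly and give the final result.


height^2 = 3.8025 m^2
BMI = 88.7 / 3.8025 = 23.33 kg/m^2

23.33 kg/m^2


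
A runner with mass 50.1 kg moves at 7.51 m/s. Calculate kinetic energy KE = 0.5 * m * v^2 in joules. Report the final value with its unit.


v^2 = 7.51^2 = 56.4001
KE = 0.5 * 50.1 * 56.4001
= 1412.82 J

1412.82 J


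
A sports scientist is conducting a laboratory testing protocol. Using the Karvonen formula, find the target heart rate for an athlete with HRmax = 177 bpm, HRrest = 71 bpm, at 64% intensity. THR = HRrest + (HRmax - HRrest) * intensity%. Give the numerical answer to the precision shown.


HRR = 177 - 71 = 106
THR = 71 + 106 * 0.64
= 71 + 67.84
= 138.84 bpm

138.84 bpm


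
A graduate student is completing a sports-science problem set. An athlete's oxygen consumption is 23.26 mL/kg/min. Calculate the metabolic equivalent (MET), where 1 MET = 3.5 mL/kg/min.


MET = VO2 / 3.5
= 23.26 / 3.5
= 6.65 METs

6.65 METs


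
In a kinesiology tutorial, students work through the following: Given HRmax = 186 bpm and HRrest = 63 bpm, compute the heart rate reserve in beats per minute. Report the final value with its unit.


Heart rate reserve = maximum HR minus resting HR
HRR = 186 - 63 = 123 bpm

123 bpm


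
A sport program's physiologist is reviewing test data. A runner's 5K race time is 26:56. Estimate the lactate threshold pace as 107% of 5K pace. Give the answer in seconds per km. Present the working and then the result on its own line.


Total race time = 26*60 + 56 = 1616 seconds
5K pace = 1616 / 5 = 323.2 sec/km
LT pace = 323.2 * 1.07 = 345.82 sec/km

345.82 s/km


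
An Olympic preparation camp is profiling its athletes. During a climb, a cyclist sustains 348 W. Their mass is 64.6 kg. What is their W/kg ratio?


Power-to-weight = 348 W / 64.6 kg
= 5.387 W/kg

5.387 W/kg


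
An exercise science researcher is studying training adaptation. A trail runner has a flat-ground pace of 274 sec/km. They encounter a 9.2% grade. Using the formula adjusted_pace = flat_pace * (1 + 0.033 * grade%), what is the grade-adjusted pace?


Grade factor = 1 + 0.033 * 9.2 = 1.3036
Adjusted = 274 * 1.3036 = 357.19 sec/km

357.19 s/km


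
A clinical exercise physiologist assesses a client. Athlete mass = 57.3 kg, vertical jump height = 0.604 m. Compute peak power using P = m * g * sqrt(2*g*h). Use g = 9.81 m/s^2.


sqrt(2 * 9.81 * 0.604) = sqrt(11.85048) = 3.442453 m/s
P = 57.3 * 9.81 * 3.442453
= 1935.05 W

1935.05 W


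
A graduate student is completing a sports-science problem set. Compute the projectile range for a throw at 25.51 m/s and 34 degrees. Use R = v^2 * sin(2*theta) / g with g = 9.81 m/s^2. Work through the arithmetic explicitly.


Two times the angle = 68 degrees
sin(68) = 0.927184
R = 650.7601 * 0.927184 / 9.81 = 61.506 m

61.506 m


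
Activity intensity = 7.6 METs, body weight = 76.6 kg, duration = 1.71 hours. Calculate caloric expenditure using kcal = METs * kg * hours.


kcal = 7.6 * 76.6 * 1.71
= 582.16 * 1.71
= 995.49 kcal

995.49 kcal


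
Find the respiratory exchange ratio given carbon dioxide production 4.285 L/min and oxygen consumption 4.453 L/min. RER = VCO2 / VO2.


VCO2 = 4.285 L/min
VO2 = 4.453 L/min
RER = 4.285 / 4.453 = 0.9623

0.9623


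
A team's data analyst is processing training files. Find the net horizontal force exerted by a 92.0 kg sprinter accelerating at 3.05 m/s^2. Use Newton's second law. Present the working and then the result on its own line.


Newton's second law: F = m * a
F = 92.0 * 3.05 = 280.6 N

280.6 N


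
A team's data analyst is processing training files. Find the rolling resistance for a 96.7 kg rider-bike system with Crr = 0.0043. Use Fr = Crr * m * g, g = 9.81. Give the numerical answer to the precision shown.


m * g = 96.7 * 9.81 = 948.627 N
Fr = 0.0043 * 948.627 = 4.079 N

4.079 N


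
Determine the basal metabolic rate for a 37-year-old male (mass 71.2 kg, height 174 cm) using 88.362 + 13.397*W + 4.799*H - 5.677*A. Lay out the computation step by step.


BMR = 88.362 + 13.397*71.2 + 4.799*174 - 5.677*37
= 1667.21 kcal/day

1667.21 kcal/day


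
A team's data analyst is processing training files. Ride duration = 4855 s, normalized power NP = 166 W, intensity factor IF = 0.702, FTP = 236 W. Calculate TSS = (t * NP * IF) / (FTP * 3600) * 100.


Numerator = 4855 * 166 * 0.702 = 565762.86
Denominator = 236 * 3600 = 849600
TSS = 565762.86 / 849600 * 100
= 66.59

66.59 TSS


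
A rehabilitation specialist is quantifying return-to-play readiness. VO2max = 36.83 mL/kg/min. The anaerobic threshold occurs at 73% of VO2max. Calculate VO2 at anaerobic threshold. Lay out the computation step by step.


AT fraction = 73 / 100 = 0.73
AT VO2 = 36.83 * 0.73
= 26.89 mL/kg/min

26.89 mL/kg/min


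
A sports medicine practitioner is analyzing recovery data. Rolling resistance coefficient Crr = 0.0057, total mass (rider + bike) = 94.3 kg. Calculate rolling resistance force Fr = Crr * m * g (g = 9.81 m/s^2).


Fr = Crr * m * g
= 0.0057 * 94.3 * 9.81
= 5.273 N

5.273 N


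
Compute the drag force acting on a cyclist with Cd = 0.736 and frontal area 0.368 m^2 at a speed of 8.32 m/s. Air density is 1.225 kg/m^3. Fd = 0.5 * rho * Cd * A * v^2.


Step 1: v^2 = 69.2224
Step 2: Fd = 0.5 * 1.225 * 0.736 * 0.368 * 69.2224
= 11.484 N

11.484 N


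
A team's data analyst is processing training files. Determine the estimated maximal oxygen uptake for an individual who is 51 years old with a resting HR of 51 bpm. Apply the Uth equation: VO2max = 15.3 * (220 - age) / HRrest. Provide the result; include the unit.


HRmax = 220 - 51 = 169
VO2max = 15.3 * (169 / 51)
= 15.3 * 3.3137
= 50.7 mL/kg/min

50.7 mL/kg/min


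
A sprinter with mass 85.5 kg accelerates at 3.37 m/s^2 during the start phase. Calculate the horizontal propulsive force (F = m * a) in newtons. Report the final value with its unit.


F = m * a
= 85.5 * 3.37
= 288.14 N

288.14 N


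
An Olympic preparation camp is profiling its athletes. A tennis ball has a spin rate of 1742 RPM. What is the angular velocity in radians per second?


Convert RPM to rad/s: multiply by 2*pi and divide by 60
omega = 1742 * 2 * pi / 60
= 182.422 rad/s

182.422 rad/s


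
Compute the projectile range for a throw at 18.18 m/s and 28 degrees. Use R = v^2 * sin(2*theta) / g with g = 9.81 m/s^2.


Two times the angle = 56 degrees
sin(56) = 0.829038
R = 330.5124 * 0.829038 / 9.81 = 27.931 m

27.931 m


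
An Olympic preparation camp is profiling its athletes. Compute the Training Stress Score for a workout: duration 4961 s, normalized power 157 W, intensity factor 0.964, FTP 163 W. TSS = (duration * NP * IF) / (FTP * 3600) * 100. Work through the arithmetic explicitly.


Product = 4961 * 157 * 0.964 = 750837.428
Base = 163 * 3600 = 586800
TSS = 750837.428 / 586800 * 100 = 127.95

127.95 TSS


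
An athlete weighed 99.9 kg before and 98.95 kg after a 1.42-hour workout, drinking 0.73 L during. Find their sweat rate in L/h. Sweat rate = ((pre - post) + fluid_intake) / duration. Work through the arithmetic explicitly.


Body mass change = 0.95 kg
Total sweat loss = 0.95 + 0.73 = 1.68 L
Rate = 1.68 / 1.42 = 1.183 L/h

1.183 L/h


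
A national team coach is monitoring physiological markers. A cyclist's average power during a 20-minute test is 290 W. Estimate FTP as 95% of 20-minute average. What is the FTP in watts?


FTP = 20-min power * 0.95
= 290 * 0.95
= 275.5 W

275.5 W


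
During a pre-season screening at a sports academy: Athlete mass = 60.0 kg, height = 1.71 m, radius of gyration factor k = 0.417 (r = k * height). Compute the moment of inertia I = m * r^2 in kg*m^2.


r = k * height = 0.417 * 1.71 = 0.71307 m
r^2 = 0.71307^2 = 0.508469
I = 60.0 * 0.508469 = 30.508 kg*m^2

30.508 kg*m^2


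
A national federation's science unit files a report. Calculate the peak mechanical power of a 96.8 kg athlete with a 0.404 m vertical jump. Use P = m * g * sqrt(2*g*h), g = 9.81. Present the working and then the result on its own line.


First, sqrt(2gh) = sqrt(2 * 9.81 * 0.404)
= sqrt(7.92648) = 2.815401 m/s
Power = 96.8 * 9.81 * 2.815401 = 2673.53 W

2673.53 W


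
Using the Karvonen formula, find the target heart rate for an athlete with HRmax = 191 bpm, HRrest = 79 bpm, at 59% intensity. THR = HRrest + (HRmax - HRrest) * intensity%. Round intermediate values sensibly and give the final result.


HRR = 191 - 79 = 112
THR = 79 + 112 * 0.59
= 79 + 66.08
= 145.08 bpm

145.08 bpm


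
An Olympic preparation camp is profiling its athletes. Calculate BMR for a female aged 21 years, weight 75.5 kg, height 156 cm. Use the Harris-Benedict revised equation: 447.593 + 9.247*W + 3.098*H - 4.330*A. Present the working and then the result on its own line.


Substituting values:
W term = 9.247 * 75.5 = 698.1485
H term = 3.098 * 156 = 483.288
A term = 4.330 * 21 = 90.93
BMR = 1538.1 kcal/day

1538.1 kcal/day


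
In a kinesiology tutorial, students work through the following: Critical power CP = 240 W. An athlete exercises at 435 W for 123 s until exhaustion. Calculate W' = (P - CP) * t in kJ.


P - CP = 435 - 240 = 195 W
W' = 195 * 123 = 23985 J
= 23985 / 1000 = 23.985 kJ

23.985 kJ


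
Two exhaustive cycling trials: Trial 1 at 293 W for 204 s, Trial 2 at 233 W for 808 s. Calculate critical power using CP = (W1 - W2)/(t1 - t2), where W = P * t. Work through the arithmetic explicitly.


W1 = 293 * 204 = 59772 J
W2 = 233 * 808 = 188264 J
CP = (59772 - 188264) / (204 - 808)
= -128492 / -604
= 212.74 W

212.74 W


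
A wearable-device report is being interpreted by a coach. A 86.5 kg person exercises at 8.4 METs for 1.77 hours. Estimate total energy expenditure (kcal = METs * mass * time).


Energy = METs * mass(kg) * time(h)
= 8.4 * 86.5 * 1.77
= 1286.08 kcal

1286.08 kcal


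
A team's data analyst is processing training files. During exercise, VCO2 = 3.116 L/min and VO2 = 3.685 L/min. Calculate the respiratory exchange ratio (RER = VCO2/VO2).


RER = VCO2 / VO2
= 3.116 / 3.685
= 0.8456

0.8456


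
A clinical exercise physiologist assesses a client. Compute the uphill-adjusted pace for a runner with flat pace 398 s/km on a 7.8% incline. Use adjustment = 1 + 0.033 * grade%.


Adjustment factor = 1 + 0.033 * 7.8 = 1.2574
Grade-adjusted pace = 398 * 1.2574 = 500.45 s/km

500.45 s/km


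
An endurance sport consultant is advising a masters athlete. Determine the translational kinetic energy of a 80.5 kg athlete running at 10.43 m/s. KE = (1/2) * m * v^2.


KE = 0.5 * m * v^2
= 0.5 * 80.5 * 10.43^2
= 0.5 * 80.5 * 108.7849
= 4378.59 J

4378.59 J


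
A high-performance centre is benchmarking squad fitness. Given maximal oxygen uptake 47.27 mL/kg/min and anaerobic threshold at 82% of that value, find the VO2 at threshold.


Percentage as decimal = 0.82
VO2 at AT = 47.27 * 0.82 = 38.76 mL/kg/min

38.76 mL/kg/min


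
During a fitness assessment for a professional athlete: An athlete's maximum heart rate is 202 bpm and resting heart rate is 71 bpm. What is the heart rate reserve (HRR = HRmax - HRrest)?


HRR = HRmax - HRrest
= 202 - 71
= 131 bpm

131 bpm


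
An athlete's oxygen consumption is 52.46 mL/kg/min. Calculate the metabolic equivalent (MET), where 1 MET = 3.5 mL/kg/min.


MET = VO2 / 3.5
= 52.46 / 3.5
= 14.99 METs

14.99 METs


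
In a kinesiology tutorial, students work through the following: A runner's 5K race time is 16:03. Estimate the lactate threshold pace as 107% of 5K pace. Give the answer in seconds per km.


Total race time = 16*60 + 3 = 963 seconds
5K pace = 963 / 5 = 192.6 sec/km
LT pace = 192.6 * 1.07 = 206.08 sec/km

206.08 s/km


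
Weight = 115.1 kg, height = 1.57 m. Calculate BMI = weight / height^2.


height^2 = 1.57^2 = 2.4649
BMI = 115.1 / 2.4649 = 46.7 kg/m^2

46.7 kg/m^2


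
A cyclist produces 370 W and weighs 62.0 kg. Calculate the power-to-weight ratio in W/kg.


P/W = power / mass
= 370 / 62.0
= 5.968 W/kg

5.968 W/kg


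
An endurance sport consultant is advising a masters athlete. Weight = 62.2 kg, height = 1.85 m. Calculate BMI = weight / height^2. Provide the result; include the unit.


height^2 = 1.85^2 = 3.4225
BMI = 62.2 / 3.4225 = 18.17 kg/m^2

18.17 kg/m^2


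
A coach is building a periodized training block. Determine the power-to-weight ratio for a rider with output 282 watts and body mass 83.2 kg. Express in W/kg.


P/W = 282 / 83.2 = 3.389 W/kg

3.389 W/kg


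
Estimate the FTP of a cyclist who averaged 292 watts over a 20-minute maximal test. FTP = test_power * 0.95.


FTP = 292 * 0.95 = 277.4 W

277.4 W


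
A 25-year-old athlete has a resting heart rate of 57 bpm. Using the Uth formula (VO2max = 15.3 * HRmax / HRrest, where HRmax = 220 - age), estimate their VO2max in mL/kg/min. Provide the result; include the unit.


HRmax = 220 - 25 = 195 bpm
Ratio = HRmax / HRrest = 195 / 57 = 3.4211
VO2max = 15.3 * 3.4211 = 52.34 mL/kg/min

52.34 mL/kg/min


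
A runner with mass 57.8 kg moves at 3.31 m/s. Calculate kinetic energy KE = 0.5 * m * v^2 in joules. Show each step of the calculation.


v^2 = 3.31^2 = 10.9561
KE = 0.5 * 57.8 * 10.9561
= 316.63 J

316.63 J


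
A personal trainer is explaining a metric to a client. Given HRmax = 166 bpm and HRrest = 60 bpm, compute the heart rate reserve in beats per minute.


Heart rate reserve = maximum HR minus resting HR
HRR = 166 - 60 = 106 bpm

106 bpm


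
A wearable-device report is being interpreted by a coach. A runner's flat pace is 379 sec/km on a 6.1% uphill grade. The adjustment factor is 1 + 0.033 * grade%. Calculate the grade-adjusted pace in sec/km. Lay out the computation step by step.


Factor = 1 + 0.033 * 6.1 = 1.2013
Adjusted pace = 379 * 1.2013
= 455.29 sec/km

455.29 s/km


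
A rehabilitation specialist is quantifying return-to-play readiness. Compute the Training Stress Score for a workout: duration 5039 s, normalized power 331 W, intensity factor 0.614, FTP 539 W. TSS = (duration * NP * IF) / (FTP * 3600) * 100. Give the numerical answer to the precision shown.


Product = 5039 * 331 * 0.614 = 1024096.126
Base = 539 * 3600 = 1940400
TSS = 1024096.126 / 1940400 * 100 = 52.78

52.78 TSS


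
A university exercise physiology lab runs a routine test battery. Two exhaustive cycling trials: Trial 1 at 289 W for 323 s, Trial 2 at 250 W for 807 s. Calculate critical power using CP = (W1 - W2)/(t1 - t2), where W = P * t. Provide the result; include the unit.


W1 = 289 * 323 = 93347 J
W2 = 250 * 807 = 201750 J
CP = (93347 - 201750) / (323 - 807)
= -108403 / -484
= 223.97 W

223.97 W


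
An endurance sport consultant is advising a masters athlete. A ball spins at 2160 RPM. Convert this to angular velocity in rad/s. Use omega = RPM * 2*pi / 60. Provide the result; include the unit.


omega = 2160 * 2 * pi / 60
= 2160 * 6.28318531 / 60
= 13571.68 / 60
= 226.195 rad/s

226.195 rad/s


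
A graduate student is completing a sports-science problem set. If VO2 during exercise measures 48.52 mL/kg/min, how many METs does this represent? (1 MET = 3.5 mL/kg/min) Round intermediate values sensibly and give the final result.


METs = VO2 / 3.5 = 48.52 / 3.5 = 13.86

13.86 METs


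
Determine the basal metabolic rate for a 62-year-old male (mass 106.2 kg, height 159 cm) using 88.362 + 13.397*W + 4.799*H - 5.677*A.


BMR = 88.362 + 13.397*106.2 + 4.799*159 - 5.677*62
= 1922.19 kcal/day

1922.19 kcal/day


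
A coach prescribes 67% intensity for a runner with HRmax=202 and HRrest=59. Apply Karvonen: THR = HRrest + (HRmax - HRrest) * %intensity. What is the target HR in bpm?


Heart rate reserve = 202 - 59 = 143
Intensity fraction = 67 / 100 = 0.67
THR = 59 + 143 * 0.67 = 154.81 bpm

154.81 bpm


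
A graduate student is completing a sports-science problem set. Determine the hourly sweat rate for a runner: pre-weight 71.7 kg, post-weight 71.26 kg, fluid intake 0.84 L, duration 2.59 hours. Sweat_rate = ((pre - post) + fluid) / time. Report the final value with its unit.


Mass lost = 71.7 - 71.26 = 0.44 kg
Add fluid consumed: 0.44 + 0.84 = 1.28 L total sweat
Sweat rate = 1.28 / 2.59 = 0.494 L/h

0.494 L/h


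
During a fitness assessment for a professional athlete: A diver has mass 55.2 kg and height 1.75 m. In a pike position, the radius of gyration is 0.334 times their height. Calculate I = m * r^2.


r = 0.334 * 1.75 = 0.5845 m
I = m * r^2 = 55.2 * 0.34164 = 18.859 kg*m^2

18.859 kg*m^2


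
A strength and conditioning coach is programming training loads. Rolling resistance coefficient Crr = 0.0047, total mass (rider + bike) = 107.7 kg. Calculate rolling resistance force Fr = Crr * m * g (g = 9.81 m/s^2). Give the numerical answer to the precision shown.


Fr = Crr * m * g
= 0.0047 * 107.7 * 9.81
= 4.966 N

4.966 N


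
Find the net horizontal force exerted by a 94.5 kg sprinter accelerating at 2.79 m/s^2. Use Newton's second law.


Newton's second law: F = m * a
F = 94.5 * 2.79 = 263.66 N

263.66 N


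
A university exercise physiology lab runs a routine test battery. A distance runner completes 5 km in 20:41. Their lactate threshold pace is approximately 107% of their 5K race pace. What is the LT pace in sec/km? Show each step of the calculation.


Convert to seconds: 20 min 41 s = 1241 s
Pace per km = 1241 / 5 = 248.2 s/km
LT pace = 248.2 * 1.07 = 265.57 s/km

265.57 s/km


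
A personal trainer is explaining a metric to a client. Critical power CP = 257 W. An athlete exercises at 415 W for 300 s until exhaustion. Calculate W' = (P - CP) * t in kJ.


P - CP = 415 - 257 = 158 W
W' = 158 * 300 = 47400 J
= 47400 / 1000 = 47.4 kJ

47.4 kJ


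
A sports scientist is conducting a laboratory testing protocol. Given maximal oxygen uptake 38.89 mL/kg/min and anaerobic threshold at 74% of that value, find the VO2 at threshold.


Percentage as decimal = 0.74
VO2 at AT = 38.89 * 0.74 = 28.78 mL/kg/min

28.78 mL/kg/min


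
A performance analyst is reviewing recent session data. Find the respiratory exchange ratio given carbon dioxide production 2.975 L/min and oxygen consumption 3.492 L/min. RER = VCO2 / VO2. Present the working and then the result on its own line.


VCO2 = 2.975 L/min
VO2 = 3.492 L/min
RER = 2.975 / 3.492 = 0.8519

0.8519


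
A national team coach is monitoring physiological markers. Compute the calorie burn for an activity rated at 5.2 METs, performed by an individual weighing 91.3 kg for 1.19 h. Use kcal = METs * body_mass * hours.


Product of METs and mass = 5.2 * 91.3 = 474.76
Total kcal = 474.76 * 1.19 = 564.96 kcal

564.96 kcal


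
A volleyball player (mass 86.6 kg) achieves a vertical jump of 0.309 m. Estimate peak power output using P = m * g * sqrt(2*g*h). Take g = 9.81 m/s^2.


2 * g * h = 2 * 9.81 * 0.309 = 6.06258
sqrt(6.06258) = 2.462231 m/s
P = 86.6 * 9.81 * 2.462231 = 2091.78 W

2091.78 W


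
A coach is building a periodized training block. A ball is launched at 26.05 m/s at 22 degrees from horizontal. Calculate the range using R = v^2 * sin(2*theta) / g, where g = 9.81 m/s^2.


sin(2 * 22) = sin(44) = 0.694658
v^2 = 26.05^2 = 678.6025
R = 678.6025 * 0.694658 / 9.81
= 48.053 m

48.053 m


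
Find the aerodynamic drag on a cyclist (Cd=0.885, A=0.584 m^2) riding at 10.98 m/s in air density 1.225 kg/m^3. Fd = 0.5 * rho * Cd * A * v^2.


Fd = 0.5 * 1.225 * 0.885 * 0.584 * 10.98^2
= 0.5 * 1.225 * 0.885 * 0.584 * 120.5604
= 38.165 N

38.165 N


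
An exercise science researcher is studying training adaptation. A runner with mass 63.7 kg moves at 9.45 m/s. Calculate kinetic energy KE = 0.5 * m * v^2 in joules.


v^2 = 9.45^2 = 89.3025
KE = 0.5 * 63.7 * 89.3025
= 2844.28 J

2844.28 J


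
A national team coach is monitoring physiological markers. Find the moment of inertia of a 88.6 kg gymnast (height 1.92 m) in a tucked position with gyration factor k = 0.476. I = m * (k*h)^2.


Radius of gyration = 0.476 * 1.92 = 0.91392 m
I = 88.6 * 0.91392^2
= 88.6 * 0.83525
= 74.003 kg*m^2

74.003 kg*m^2


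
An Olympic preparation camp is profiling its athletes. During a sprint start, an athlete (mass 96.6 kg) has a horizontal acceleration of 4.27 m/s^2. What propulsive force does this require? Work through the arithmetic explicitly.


Propulsive force = mass * acceleration
= 96.6 kg * 4.27 m/s^2
= 412.48 N

412.48 N


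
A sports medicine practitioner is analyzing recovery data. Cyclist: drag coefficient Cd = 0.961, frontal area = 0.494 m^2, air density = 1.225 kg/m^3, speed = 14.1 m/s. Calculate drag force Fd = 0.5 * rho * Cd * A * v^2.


v^2 = 14.1^2 = 198.81
Fd = 0.5 * 1.225 * 0.961 * 0.494 * 198.81
= 57.809 N

57.809 N


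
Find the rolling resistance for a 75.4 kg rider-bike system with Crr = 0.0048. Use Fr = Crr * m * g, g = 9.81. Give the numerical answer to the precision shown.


m * g = 75.4 * 9.81 = 739.674 N
Fr = 0.0048 * 739.674 = 3.55 N

3.55 N


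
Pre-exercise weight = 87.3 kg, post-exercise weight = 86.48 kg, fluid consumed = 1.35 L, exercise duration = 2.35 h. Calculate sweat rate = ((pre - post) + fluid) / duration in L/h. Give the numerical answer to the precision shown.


Weight loss = 87.3 - 86.48 = 0.82 kg (approx L)
Total sweat = 0.82 + 1.35 = 2.17 L
Sweat rate = 2.17 / 2.35 = 0.923 L/h

0.923 L/h


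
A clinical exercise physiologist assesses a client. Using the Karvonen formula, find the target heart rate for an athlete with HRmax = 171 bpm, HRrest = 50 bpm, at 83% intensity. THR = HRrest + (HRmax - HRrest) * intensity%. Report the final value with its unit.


HRR = 171 - 50 = 121
THR = 50 + 121 * 0.83
= 50 + 100.43
= 150.43 bpm

150.43 bpm


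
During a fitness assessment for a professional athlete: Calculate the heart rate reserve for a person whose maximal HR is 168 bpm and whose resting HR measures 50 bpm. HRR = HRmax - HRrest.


HRmax = 168 bpm
HRrest = 50 bpm
HRR = 168 - 50 = 118 bpm

118 bpm


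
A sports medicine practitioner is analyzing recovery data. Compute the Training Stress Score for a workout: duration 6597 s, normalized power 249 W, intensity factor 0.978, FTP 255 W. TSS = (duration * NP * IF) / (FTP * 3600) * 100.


Product = 6597 * 249 * 0.978 = 1606514.634
Base = 255 * 3600 = 918000
TSS = 1606514.634 / 918000 * 100 = 175.0

175.0 TSS


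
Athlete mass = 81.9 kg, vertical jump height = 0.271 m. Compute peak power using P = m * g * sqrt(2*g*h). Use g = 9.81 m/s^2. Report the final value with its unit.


sqrt(2 * 9.81 * 0.271) = sqrt(5.31702) = 2.305866 m/s
P = 81.9 * 9.81 * 2.305866
= 1852.62 W

1852.62 W


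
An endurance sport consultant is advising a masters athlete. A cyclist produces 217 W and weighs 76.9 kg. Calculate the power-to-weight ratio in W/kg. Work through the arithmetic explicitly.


P/W = power / mass
= 217 / 76.9
= 2.822 W/kg

2.822 W/kg


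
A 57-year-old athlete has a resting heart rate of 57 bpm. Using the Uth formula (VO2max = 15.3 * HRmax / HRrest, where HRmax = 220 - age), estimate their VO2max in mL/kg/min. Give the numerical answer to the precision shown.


HRmax = 220 - 57 = 163 bpm
Ratio = HRmax / HRrest = 163 / 57 = 2.8596
VO2max = 15.3 * 2.8596 = 43.75 mL/kg/min

43.75 mL/kg/min


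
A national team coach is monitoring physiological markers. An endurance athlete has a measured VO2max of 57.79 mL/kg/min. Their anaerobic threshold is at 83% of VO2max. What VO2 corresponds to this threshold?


Anaerobic threshold VO2 = VO2max * 83%
= 57.79 * 0.83
= 47.97 mL/kg/min

47.97 mL/kg/min


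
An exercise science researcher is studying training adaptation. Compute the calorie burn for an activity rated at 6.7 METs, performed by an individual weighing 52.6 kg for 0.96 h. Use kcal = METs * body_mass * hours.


Product of METs and mass = 6.7 * 52.6 = 352.42
Total kcal = 352.42 * 0.96 = 338.32 kcal

338.32 kcal


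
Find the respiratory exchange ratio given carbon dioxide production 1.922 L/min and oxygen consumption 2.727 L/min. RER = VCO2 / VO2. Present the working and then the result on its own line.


VCO2 = 1.922 L/min
VO2 = 2.727 L/min
RER = 1.922 / 2.727 = 0.7048

0.7048


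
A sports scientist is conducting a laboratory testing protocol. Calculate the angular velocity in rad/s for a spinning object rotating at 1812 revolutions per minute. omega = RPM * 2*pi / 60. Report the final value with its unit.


omega = RPM * 2*pi / 60
= 1812 * 6.28318531 / 60
= 189.752 rad/s

189.752 rad/s


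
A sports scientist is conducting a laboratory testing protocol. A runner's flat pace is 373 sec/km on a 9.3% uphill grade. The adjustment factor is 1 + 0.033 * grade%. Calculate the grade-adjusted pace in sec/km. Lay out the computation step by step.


Factor = 1 + 0.033 * 9.3 = 1.3069
Adjusted pace = 373 * 1.3069
= 487.47 sec/km

487.47 s/km


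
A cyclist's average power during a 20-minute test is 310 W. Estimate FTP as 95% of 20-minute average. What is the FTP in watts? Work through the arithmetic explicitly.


FTP = 20-min power * 0.95
= 310 * 0.95
= 294.5 W

294.5 W


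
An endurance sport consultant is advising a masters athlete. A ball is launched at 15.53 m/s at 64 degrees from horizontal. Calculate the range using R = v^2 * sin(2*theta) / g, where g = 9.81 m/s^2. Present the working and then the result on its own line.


sin(2 * 64) = sin(128) = 0.788011
v^2 = 15.53^2 = 241.1809
R = 241.1809 * 0.788011 / 9.81
= 19.373 m

19.373 m


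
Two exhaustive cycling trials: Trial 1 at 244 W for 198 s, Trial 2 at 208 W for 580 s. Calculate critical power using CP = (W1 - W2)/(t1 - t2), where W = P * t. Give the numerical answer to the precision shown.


W1 = 244 * 198 = 48312 J
W2 = 208 * 580 = 120640 J
CP = (48312 - 120640) / (198 - 580)
= -72328 / -382
= 189.34 W

189.34 W


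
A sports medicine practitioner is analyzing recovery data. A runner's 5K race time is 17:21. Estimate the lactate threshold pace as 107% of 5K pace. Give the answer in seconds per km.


Total race time = 17*60 + 21 = 1041 seconds
5K pace = 1041 / 5 = 208.2 sec/km
LT pace = 208.2 * 1.07 = 222.77 sec/km

222.77 s/km
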